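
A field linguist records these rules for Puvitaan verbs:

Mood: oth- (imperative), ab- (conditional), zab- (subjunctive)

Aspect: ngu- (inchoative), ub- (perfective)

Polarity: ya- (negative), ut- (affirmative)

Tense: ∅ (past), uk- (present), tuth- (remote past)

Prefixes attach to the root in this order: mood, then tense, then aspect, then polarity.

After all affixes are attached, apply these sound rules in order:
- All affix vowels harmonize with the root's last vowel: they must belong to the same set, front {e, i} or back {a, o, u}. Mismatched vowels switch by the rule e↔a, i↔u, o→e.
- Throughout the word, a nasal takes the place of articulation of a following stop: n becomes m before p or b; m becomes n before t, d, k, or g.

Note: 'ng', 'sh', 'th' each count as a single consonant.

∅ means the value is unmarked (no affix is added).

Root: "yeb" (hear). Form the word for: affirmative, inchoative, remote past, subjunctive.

itngitithzebyeb

Attach mood subjunctive zab- → zabyeb.
Attach tense remote past tuth- → tuthzabyeb.
Attach aspect inchoative ngu- → ngututhzabyeb.
Attach polarity affirmative ut- → utngututhzabyeb.
Apply vowel harmony: utngututhzabyeb → itngitithzebyeb.
Nasal assimilation: no change.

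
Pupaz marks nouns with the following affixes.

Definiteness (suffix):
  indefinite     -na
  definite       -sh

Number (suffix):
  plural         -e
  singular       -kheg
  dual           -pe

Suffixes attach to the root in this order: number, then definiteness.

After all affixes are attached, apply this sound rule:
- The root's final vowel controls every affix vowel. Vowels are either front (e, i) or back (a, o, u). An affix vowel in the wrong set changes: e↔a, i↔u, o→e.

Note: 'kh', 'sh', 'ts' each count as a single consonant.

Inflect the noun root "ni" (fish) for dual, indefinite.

nipene

Attach number dual -pe → nipe.
Attach definiteness indefinite -na → nipena.
Apply vowel harmony: nipena → nipene.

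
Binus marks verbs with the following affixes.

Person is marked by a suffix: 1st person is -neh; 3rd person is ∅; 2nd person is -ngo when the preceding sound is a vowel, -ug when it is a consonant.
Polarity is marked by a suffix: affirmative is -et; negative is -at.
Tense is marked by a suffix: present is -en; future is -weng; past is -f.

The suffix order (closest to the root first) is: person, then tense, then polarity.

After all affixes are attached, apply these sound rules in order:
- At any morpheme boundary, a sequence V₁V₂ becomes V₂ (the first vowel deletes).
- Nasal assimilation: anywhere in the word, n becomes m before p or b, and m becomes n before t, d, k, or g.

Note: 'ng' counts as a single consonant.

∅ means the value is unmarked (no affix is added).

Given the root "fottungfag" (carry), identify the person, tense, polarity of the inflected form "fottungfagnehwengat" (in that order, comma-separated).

Segment: fottungfag-neh-weng-at.
person: -neh → 1st person.
tense: -weng → future.
polarity: -at → negative.

1st person, future, negative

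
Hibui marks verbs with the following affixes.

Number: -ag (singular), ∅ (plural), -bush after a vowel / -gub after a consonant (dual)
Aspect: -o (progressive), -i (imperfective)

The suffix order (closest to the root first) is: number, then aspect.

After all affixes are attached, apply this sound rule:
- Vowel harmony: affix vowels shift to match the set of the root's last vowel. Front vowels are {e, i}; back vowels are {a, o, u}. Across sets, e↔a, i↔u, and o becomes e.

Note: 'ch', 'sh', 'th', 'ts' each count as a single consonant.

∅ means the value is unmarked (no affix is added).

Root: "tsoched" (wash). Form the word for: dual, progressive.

tsochedgibe

Attach number dual -gub (after consonant 'd') → tsochedgub.
Attach aspect progressive -o → tsochedgubo.
Apply vowel harmony: tsochedgubo → tsochedgibe.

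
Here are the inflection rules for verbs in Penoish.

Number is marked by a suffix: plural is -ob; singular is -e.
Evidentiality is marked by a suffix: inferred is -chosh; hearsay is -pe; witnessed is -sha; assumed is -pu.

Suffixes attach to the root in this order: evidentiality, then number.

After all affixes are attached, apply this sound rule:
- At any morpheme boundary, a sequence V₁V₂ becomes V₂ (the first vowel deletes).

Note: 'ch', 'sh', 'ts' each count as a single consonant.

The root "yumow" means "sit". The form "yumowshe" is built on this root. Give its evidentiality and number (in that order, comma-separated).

witnessed, singular

Segment: yumow-sha-e.
evidentiality: -sha → witnessed.
number: -e → singular.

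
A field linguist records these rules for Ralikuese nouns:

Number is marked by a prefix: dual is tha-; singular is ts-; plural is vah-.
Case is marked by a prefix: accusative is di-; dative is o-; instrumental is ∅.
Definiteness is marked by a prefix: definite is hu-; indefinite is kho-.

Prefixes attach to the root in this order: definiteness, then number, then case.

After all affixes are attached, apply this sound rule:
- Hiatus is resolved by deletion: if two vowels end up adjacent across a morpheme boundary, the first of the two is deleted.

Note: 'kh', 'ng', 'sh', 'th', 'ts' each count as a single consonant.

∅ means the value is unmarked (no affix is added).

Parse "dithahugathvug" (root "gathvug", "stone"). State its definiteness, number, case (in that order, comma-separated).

Segment: di-tha-hu-gathvug.
definiteness: hu- → definite.
number: tha- → dual.
case: di- → accusative.

definite, dual, accusative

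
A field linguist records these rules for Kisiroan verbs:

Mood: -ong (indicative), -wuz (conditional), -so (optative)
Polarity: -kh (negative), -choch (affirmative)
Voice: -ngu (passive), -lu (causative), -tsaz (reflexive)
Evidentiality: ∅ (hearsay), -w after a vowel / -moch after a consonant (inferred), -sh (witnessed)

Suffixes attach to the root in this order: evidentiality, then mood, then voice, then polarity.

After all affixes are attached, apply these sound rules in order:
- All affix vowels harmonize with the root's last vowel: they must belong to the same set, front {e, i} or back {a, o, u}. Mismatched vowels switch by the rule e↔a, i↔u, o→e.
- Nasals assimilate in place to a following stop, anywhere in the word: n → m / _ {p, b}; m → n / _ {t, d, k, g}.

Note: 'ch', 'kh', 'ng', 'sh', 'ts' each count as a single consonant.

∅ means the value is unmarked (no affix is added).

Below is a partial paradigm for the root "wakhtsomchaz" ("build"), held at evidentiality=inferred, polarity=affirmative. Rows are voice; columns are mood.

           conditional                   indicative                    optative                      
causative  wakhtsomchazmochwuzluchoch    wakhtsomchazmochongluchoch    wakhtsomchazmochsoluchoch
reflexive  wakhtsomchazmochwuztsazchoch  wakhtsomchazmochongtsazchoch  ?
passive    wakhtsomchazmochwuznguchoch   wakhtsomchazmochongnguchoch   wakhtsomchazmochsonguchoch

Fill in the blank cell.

wakhtsomchazmochsotsazchoch

Attach evidentiality inferred -moch (after consonant 'z') → wakhtsomchazmoch.
Attach mood optative -so → wakhtsomchazmochso.
Attach voice reflexive -tsaz → wakhtsomchazmochsotsaz.
Attach polarity affirmative -choch → wakhtsomchazmochsotsazchoch.
Vowel harmony: no change.
Nasal assimilation: no change.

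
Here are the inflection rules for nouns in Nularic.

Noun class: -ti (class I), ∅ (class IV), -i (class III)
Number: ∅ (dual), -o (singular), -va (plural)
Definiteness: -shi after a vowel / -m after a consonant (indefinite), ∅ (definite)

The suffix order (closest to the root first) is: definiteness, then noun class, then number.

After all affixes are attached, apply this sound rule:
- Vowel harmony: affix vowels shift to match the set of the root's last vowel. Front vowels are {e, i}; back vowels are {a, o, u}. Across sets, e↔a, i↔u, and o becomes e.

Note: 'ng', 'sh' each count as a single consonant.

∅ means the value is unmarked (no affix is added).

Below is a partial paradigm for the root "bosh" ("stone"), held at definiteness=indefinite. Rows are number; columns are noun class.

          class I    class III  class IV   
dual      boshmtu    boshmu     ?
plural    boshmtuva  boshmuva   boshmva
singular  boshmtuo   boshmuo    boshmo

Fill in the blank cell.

Attach definiteness indefinite -m (after consonant 'sh') → boshm.
noun class = class IV: zero marking, form stays boshm.
number = dual: zero marking, form stays boshm.
Vowel harmony: no change.

boshm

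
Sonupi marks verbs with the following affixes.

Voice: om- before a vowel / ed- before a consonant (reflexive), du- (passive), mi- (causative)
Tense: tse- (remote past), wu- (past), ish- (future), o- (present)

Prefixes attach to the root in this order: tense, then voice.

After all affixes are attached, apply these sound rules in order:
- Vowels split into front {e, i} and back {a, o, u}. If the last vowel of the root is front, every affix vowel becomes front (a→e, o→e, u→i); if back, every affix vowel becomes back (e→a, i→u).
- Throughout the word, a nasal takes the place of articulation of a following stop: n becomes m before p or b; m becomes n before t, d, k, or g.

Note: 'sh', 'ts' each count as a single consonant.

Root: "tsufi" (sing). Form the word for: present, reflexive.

Attach tense present o- → otsufi.
Attach voice reflexive om- (before vowel 'o') → omotsufi.
Apply vowel harmony: omotsufi → emetsufi.
Nasal assimilation: no change.

emetsufi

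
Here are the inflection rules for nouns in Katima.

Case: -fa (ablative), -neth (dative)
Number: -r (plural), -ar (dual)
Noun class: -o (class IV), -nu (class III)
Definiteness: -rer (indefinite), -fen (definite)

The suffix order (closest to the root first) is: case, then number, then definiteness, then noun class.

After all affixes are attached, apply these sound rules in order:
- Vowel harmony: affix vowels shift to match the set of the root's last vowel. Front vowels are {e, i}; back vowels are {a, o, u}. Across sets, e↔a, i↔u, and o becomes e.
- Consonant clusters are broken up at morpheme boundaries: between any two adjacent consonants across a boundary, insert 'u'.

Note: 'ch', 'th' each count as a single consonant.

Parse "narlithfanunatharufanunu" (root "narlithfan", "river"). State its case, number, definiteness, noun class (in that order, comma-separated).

Segment: narlithfan-neth-ar-fen-nu.
case: -neth → dative.
number: -ar → dual.
definiteness: -fen → definite.
noun class: -nu → class III.

dative, dual, definite, class III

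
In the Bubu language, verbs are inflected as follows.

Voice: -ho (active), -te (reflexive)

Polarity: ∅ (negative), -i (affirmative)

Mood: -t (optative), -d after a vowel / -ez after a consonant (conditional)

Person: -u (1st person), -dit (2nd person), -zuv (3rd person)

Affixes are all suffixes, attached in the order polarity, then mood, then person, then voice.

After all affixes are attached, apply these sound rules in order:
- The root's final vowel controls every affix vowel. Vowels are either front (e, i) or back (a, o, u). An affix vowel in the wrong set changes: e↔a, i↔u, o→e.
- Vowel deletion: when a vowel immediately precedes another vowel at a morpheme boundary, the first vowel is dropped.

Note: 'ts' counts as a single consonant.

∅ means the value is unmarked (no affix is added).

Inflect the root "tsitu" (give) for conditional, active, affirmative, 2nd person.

tsituddutho

Attach polarity affirmative -i → tsitui.
Attach mood conditional -d (after vowel 'i') → tsituid.
Attach person 2nd person -dit → tsituiddit.
Attach voice active -ho → tsituidditho.
Apply vowel harmony: tsituidditho → tsituuddutho.
Apply vowel deletion: tsituuddutho → tsituddutho.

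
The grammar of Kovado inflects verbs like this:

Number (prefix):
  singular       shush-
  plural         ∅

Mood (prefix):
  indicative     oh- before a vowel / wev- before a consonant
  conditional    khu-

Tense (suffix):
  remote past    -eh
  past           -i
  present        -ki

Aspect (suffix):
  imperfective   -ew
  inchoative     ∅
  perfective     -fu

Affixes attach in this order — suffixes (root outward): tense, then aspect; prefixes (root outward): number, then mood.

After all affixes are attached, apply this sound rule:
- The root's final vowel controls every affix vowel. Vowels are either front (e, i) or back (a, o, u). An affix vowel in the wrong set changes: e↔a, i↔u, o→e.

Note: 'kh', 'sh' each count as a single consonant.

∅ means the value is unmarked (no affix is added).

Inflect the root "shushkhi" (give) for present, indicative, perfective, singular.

wevshishshushkhikifi

Attach tense present -ki → shushkhiki.
Attach number singular shush- → shushshushkhiki.
Attach mood indicative wev- (before consonant 'sh') → wevshushshushkhiki.
Attach aspect perfective -fu → wevshushshushkhikifu.
Apply vowel harmony: wevshushshushkhikifu → wevshishshushkhikifi.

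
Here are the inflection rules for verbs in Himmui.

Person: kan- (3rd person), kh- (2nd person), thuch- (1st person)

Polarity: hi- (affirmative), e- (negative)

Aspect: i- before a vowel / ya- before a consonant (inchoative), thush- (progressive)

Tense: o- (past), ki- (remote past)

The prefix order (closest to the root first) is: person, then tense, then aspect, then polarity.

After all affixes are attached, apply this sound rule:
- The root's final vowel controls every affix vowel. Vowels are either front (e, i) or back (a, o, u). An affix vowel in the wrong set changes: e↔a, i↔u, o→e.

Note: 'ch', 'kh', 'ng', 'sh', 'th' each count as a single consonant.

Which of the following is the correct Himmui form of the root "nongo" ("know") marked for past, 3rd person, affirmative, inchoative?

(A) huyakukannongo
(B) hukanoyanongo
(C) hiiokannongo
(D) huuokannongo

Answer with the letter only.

Attach person 3rd person kan- → kannongo.
Attach tense past o- → okannongo.
Attach aspect inchoative i- (before vowel 'o') → iokannongo.
Attach polarity affirmative hi- → hiiokannongo.
Apply vowel harmony: hiiokannongo → huuokannongo.
So the correct form is huuokannongo, option (D).
(A) huyakukannongo is wrong: it uses remote past instead of past for tense.
(B) hukanoyanongo is wrong: it has the affixes in the wrong order.
(C) hiiokannongo is wrong: it fails to apply the sound rule(s).

D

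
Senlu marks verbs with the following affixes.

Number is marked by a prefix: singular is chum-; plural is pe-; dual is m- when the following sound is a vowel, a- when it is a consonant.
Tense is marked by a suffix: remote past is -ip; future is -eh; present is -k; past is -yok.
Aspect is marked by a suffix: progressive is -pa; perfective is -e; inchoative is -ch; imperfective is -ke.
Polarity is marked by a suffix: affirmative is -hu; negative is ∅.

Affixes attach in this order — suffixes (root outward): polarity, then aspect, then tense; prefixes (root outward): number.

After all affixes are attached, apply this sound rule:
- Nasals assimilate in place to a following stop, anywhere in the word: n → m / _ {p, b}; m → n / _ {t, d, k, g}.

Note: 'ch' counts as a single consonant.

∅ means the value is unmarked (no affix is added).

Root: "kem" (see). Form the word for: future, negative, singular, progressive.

polarity = negative: zero marking, form stays kem.
Attach aspect progressive -pa → kempa.
Attach tense future -eh → kempaeh.
Attach number singular chum- → chumkempaeh.
Apply nasal assimilation: chumkempaeh → chunkempaeh.

chunkempaeh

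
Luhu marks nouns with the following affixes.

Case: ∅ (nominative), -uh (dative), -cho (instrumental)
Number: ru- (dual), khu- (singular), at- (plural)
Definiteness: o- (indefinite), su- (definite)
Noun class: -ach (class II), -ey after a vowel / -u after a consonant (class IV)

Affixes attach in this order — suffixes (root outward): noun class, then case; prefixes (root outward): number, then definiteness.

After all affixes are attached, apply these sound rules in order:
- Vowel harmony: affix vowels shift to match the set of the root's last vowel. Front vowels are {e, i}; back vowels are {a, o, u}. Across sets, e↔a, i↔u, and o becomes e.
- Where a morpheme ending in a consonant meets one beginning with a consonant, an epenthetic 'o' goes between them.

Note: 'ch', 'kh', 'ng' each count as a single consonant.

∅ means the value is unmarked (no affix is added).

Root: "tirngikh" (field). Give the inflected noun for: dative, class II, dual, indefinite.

Attach noun class class II -ach → tirngikhach.
Attach number dual ru- → rutirngikhach.
Attach case dative -uh → rutirngikhachuh.
Attach definiteness indefinite o- → orutirngikhachuh.
Apply vowel harmony: orutirngikhachuh → eritirngikhechih.
Epenthesis: no change.

eritirngikhechih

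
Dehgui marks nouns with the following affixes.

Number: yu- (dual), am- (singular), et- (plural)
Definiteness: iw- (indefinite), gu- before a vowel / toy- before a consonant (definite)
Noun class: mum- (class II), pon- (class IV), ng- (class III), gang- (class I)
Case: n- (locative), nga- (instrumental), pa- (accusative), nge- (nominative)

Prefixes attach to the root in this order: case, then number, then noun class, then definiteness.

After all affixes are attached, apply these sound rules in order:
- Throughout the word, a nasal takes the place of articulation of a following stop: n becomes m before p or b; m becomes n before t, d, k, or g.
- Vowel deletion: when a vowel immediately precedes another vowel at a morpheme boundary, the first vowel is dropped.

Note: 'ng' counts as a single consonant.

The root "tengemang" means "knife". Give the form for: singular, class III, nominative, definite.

toyngamngetengemang

Attach case nominative nge- → ngetengemang.
Attach number singular am- → amngetengemang.
Attach noun class class III ng- → ngamngetengemang.
Attach definiteness definite toy- (before consonant 'ng') → toyngamngetengemang.
Nasal assimilation: no change.
Vowel deletion: no change.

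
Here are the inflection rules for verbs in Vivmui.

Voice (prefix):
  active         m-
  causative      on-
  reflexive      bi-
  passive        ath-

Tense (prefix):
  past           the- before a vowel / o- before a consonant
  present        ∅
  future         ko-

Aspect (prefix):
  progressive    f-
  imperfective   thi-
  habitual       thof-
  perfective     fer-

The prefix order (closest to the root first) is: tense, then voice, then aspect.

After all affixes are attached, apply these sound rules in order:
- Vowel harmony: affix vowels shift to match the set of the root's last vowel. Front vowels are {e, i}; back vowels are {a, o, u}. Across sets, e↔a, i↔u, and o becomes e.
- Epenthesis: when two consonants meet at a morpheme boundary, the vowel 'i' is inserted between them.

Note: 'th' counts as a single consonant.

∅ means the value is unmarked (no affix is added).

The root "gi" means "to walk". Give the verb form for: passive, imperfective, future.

thiethikegi

Attach tense future ko- → kogi.
Attach voice passive ath- → athkogi.
Attach aspect imperfective thi- → thiathkogi.
Apply vowel harmony: thiathkogi → thiethkegi.
Apply epenthesis: thiethkegi → thiethikegi.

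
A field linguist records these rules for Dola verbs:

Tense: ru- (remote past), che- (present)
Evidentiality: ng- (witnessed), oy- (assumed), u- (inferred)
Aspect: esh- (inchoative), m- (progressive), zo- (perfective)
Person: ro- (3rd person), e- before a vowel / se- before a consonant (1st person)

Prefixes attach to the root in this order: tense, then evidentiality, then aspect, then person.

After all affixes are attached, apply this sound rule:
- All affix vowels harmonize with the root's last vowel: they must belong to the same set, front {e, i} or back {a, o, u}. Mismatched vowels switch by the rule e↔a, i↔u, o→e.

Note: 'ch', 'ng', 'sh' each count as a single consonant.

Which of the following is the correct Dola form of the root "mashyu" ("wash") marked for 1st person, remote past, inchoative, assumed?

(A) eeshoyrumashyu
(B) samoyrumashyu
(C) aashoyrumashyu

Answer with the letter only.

C

Attach tense remote past ru- → rumashyu.
Attach evidentiality assumed oy- → oyrumashyu.
Attach aspect inchoative esh- → eshoyrumashyu.
Attach person 1st person e- (before vowel 'e') → eeshoyrumashyu.
Apply vowel harmony: eeshoyrumashyu → aashoyrumashyu.
So the correct form is aashoyrumashyu, option (C).
(A) eeshoyrumashyu is wrong: it fails to apply the sound rule(s).
(B) samoyrumashyu is wrong: it uses progressive instead of inchoative for aspect.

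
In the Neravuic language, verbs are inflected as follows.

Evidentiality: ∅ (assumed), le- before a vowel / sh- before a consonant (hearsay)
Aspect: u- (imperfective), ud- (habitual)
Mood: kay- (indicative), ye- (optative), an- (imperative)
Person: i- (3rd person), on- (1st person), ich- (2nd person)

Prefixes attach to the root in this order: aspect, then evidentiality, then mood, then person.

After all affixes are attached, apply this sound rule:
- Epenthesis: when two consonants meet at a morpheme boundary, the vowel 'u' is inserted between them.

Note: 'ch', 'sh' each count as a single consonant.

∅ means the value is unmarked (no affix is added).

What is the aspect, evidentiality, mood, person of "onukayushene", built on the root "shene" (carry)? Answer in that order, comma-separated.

Segment: on-kay-u-shene.
aspect: u- → imperfective.
evidentiality: ∅ → assumed.
mood: kay- → indicative.
person: on- → 1st person.

imperfective, assumed, indicative, 1st person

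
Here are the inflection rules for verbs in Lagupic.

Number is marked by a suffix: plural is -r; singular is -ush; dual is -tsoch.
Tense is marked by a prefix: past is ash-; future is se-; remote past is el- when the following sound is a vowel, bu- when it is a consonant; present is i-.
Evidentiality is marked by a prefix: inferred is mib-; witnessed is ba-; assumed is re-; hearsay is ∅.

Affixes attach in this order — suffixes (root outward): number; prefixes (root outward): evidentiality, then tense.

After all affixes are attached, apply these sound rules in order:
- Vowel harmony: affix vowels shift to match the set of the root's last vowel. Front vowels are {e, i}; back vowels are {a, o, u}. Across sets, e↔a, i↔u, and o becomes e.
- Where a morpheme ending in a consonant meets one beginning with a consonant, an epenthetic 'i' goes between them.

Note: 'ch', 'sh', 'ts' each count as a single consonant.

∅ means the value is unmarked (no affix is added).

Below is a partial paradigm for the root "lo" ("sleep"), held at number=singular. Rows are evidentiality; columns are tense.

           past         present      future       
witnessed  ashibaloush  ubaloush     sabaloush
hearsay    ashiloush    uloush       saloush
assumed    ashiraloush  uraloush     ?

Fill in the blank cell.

Attach evidentiality assumed re- → relo.
Attach tense future se- → serelo.
Attach number singular -ush → sereloush.
Apply vowel harmony: sereloush → saraloush.
Epenthesis: no change.

saraloush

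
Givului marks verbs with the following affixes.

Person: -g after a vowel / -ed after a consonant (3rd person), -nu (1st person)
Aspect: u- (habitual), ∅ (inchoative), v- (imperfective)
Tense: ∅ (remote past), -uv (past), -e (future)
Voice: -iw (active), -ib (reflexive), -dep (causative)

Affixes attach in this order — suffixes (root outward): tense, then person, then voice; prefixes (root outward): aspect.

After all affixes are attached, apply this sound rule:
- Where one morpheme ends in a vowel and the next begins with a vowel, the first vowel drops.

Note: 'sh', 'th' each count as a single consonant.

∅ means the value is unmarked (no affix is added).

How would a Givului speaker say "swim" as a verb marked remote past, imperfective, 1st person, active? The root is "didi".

vdidiniw

tense = remote past: zero marking, form stays didi.
Attach person 1st person -nu → didinu.
Attach voice active -iw → didinuiw.
Attach aspect imperfective v- → vdidinuiw.
Apply vowel deletion: vdidinuiw → vdidiniw.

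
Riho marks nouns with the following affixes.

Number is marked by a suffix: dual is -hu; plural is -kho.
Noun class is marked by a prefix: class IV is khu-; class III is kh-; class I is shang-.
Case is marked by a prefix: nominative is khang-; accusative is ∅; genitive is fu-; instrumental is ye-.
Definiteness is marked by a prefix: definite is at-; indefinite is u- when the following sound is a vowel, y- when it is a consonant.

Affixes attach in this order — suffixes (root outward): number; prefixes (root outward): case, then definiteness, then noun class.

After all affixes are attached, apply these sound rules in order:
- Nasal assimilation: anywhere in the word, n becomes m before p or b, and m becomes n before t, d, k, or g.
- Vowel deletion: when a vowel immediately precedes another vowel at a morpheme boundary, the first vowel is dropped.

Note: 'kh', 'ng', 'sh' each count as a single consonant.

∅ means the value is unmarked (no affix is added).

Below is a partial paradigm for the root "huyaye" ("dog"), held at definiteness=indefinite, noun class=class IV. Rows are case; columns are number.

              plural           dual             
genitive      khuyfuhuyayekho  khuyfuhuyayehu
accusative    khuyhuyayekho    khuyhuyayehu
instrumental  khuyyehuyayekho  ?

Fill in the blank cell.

Attach case instrumental ye- → yehuyaye.
Attach number dual -hu → yehuyayehu.
Attach definiteness indefinite y- (before consonant 'y') → yyehuyayehu.
Attach noun class class IV khu- → khuyyehuyayehu.
Nasal assimilation: no change.
Vowel deletion: no change.

khuyyehuyayehu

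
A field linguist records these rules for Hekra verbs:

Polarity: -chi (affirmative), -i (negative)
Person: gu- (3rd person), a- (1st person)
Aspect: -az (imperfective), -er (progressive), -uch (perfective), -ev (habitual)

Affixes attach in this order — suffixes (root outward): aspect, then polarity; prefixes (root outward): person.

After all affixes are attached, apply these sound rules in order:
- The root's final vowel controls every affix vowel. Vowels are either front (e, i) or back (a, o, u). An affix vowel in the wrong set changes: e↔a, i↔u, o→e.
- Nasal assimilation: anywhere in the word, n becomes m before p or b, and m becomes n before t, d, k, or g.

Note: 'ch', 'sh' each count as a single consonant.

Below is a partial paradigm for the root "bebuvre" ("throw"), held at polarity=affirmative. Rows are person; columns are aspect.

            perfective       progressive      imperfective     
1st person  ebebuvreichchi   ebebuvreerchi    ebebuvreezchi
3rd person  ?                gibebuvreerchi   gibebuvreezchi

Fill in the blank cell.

gibebuvreichchi

Attach aspect perfective -uch → bebuvreuch.
Attach person 3rd person gu- → gubebuvreuch.
Attach polarity affirmative -chi → gubebuvreuchchi.
Apply vowel harmony: gubebuvreuchchi → gibebuvreichchi.
Nasal assimilation: no change.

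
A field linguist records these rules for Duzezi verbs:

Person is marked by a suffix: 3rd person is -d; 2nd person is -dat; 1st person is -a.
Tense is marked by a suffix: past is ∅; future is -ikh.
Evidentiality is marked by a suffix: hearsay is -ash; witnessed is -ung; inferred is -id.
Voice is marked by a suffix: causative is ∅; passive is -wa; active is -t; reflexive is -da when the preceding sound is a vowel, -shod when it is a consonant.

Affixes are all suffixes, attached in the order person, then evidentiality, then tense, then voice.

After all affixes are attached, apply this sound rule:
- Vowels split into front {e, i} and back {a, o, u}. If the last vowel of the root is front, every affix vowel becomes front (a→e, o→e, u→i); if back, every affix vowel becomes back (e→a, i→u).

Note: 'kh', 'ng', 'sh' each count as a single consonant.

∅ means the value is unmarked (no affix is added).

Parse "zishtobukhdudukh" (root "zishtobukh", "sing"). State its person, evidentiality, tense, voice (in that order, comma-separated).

Segment: zishtobukh-d-id-ikh.
person: -d → 3rd person.
evidentiality: -id → inferred.
tense: -ikh → future.
voice: ∅ → causative.

3rd person, inferred, future, causative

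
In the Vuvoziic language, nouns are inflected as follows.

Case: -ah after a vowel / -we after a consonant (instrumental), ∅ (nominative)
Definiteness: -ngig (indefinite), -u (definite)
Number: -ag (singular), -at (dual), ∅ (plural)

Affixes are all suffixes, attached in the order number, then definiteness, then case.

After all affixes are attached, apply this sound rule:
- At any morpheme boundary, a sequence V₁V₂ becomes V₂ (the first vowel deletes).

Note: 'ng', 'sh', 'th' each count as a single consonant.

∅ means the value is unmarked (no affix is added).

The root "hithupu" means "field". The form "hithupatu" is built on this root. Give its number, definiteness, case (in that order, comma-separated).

Segment: hithupu-at-u.
number: -at → dual.
definiteness: -u → definite.
case: ∅ → nominative.

dual, definite, nominative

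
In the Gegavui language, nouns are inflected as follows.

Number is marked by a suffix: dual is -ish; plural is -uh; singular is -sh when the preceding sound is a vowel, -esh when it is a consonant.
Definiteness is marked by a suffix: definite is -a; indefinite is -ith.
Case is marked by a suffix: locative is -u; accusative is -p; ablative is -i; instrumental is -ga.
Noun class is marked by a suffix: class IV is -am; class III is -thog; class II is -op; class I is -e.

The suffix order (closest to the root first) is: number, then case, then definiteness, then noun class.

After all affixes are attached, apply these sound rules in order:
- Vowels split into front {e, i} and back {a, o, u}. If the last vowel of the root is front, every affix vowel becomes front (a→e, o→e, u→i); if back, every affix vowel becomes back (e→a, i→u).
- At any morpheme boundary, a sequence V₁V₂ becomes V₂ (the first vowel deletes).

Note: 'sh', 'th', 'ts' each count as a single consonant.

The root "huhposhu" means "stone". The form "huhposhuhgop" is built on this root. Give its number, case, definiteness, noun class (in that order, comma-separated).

Segment: huhposhu-uh-ga-a-op.
number: -uh → plural.
case: -ga → instrumental.
definiteness: -a → definite.
noun class: -op → class II.

plural, instrumental, definite, class II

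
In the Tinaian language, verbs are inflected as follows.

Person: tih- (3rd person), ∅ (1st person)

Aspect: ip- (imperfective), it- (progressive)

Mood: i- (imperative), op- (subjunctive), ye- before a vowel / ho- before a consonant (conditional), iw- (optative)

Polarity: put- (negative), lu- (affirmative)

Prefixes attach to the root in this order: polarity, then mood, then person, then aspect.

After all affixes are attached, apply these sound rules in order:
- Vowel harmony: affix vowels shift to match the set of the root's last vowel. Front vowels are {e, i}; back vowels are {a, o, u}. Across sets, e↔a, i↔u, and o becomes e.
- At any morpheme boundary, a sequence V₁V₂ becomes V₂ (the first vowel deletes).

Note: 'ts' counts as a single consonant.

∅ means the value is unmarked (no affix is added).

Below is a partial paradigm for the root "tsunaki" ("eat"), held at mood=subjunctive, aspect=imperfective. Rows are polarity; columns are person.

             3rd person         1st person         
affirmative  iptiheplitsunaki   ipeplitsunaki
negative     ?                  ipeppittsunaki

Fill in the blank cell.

iptiheppittsunaki

Attach polarity negative put- → puttsunaki.
Attach mood subjunctive op- → opputtsunaki.
Attach person 3rd person tih- → tihopputtsunaki.
Attach aspect imperfective ip- → iptihopputtsunaki.
Apply vowel harmony: iptihopputtsunaki → iptiheppittsunaki.
Vowel deletion: no change.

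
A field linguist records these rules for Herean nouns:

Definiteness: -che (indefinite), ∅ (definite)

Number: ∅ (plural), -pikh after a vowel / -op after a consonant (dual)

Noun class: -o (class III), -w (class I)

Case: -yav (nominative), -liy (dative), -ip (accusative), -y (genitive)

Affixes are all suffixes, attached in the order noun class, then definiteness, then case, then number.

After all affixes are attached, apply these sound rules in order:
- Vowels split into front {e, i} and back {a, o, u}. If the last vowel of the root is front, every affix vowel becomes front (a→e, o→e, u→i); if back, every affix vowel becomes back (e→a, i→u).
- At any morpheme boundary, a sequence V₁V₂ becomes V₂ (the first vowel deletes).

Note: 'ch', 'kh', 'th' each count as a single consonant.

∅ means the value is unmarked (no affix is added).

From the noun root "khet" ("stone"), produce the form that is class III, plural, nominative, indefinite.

Attach noun class class III -o → kheto.
Attach definiteness indefinite -che → khetoche.
Attach case nominative -yav → khetocheyav.
number = plural: zero marking, form stays khetocheyav.
Apply vowel harmony: khetocheyav → khetecheyev.
Vowel deletion: no change.

khetecheyev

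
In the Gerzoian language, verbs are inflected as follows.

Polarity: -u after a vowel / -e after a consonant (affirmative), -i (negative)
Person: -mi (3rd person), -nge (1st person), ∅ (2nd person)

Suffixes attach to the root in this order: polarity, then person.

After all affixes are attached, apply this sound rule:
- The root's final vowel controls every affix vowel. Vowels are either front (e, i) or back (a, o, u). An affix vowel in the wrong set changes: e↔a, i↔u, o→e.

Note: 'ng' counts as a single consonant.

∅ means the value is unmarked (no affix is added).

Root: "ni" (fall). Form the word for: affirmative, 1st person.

Attach polarity affirmative -u (after vowel 'i') → niu.
Attach person 1st person -nge → niunge.
Apply vowel harmony: niunge → niinge.

niinge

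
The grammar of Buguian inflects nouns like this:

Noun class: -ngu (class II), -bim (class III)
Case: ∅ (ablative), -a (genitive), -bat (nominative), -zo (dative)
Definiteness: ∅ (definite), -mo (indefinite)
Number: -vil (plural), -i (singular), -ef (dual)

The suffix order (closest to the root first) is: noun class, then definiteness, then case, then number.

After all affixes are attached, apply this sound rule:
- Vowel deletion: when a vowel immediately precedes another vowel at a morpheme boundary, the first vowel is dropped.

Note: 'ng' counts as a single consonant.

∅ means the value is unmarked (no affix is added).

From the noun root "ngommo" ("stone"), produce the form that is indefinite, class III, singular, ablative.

ngommobimmi

Attach noun class class III -bim → ngommobim.
Attach definiteness indefinite -mo → ngommobimmo.
case = ablative: zero marking, form stays ngommobimmo.
Attach number singular -i → ngommobimmoi.
Apply vowel deletion: ngommobimmoi → ngommobimmi.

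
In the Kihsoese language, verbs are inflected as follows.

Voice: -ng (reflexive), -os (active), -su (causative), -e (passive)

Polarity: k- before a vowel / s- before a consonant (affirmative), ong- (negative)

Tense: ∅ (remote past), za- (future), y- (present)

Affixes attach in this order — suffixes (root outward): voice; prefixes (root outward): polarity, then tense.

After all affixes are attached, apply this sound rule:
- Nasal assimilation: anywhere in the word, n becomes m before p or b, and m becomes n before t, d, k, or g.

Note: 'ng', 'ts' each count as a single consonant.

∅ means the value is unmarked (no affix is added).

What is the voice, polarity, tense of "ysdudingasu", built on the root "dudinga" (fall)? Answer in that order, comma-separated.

Segment: y-s-dudinga-su.
voice: -su → causative.
polarity: k/s- → affirmative.
tense: y- → present.

causative, affirmative, present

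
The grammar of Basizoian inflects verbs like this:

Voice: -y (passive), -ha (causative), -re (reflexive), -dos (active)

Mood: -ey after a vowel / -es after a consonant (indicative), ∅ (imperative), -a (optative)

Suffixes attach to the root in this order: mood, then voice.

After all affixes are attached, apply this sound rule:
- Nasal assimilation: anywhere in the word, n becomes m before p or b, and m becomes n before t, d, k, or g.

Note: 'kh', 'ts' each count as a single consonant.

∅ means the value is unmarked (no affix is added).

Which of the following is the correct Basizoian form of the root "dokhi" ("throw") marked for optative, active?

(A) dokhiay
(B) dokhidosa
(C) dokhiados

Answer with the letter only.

C

Attach mood optative -a → dokhia.
Attach voice active -dos → dokhiados.
Nasal assimilation: no change.
So the correct form is dokhiados, option (C).
(A) dokhiay is wrong: it uses passive instead of active for voice.
(B) dokhidosa is wrong: it has the affixes in the wrong order.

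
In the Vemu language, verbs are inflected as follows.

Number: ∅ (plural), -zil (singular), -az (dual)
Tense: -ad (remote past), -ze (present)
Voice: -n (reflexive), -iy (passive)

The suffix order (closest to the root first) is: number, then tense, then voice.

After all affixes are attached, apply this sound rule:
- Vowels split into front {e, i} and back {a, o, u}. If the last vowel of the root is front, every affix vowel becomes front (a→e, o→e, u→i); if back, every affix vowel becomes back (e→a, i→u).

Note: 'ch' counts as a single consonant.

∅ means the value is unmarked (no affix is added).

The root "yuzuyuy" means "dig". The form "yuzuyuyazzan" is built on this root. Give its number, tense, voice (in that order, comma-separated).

dual, present, reflexive

Segment: yuzuyuy-az-ze-n.
number: -az → dual.
tense: -ze → present.
voice: -n → reflexive.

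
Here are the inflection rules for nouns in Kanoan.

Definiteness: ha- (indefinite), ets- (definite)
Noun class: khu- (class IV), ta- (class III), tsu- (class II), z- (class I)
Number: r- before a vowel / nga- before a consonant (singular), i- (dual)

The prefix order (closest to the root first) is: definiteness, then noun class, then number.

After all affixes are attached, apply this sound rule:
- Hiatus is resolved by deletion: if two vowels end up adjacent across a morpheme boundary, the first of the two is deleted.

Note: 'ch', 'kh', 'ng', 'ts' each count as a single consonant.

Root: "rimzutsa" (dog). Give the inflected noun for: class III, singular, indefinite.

ngataharimzutsa

Attach definiteness indefinite ha- → harimzutsa.
Attach noun class class III ta- → taharimzutsa.
Attach number singular nga- (before consonant 't') → ngataharimzutsa.
Vowel deletion: no change.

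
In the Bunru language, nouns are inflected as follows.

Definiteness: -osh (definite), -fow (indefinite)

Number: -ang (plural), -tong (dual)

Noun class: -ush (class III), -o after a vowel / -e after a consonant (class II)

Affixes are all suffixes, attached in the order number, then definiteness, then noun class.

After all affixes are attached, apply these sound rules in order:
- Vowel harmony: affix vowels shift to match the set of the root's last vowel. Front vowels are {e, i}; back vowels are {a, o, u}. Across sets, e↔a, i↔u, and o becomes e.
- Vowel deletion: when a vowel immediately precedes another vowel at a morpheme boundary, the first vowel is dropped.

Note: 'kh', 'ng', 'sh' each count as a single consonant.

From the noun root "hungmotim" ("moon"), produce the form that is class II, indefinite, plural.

Attach number plural -ang → hungmotimang.
Attach definiteness indefinite -fow → hungmotimangfow.
Attach noun class class II -e (after consonant 'w') → hungmotimangfowe.
Apply vowel harmony: hungmotimangfowe → hungmotimengfewe.
Vowel deletion: no change.

hungmotimengfewe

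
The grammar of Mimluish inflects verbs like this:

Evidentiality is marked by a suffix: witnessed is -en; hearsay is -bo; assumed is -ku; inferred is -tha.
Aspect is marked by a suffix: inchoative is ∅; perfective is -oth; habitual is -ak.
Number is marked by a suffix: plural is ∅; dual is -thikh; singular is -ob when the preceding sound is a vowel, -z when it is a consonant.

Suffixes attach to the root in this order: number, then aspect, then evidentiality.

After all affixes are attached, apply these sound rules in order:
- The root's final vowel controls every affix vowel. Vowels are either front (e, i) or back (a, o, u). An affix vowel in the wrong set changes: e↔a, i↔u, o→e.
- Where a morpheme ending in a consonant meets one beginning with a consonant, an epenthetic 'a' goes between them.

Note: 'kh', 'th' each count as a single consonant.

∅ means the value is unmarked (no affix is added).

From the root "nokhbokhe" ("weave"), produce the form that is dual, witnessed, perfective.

nokhbokhethikhethen

Attach number dual -thikh → nokhbokhethikh.
Attach aspect perfective -oth → nokhbokhethikhoth.
Attach evidentiality witnessed -en → nokhbokhethikhothen.
Apply vowel harmony: nokhbokhethikhothen → nokhbokhethikhethen.
Epenthesis: no change.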